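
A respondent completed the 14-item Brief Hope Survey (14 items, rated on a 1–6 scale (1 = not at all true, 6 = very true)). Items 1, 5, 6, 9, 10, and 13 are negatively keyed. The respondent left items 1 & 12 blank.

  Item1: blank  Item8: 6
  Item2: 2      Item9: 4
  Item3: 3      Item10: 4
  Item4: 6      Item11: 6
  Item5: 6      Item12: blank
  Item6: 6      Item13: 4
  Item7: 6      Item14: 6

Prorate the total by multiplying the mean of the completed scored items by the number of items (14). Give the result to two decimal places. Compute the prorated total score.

53.67

Reverse-coded (reverse-coded value = 7 − response):
  item 5: 7 − 6 = 1
  item 6: 7 − 6 = 1
  item 9: 7 − 4 = 3
  item 10: 7 − 4 = 3
  item 13: 7 − 4 = 3
Completed scored items (12 of 14): 2, 3, 6, 1, 1, 6, 6, 3, 3, 6, 3, 6; sum = 46.
Person mean = 46 / 12 ≈ 3.8333
Prorated total = (46 / 12) × 14 = 53.67 (to 2 dp)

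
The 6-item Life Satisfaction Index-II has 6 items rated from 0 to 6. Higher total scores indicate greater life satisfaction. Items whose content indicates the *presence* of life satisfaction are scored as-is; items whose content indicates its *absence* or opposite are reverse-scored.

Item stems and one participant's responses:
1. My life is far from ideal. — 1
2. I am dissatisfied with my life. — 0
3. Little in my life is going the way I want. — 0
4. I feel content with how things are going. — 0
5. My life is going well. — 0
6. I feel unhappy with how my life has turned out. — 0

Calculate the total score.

23

Items 1, 2, 3, 6 describe the absence/opposite of life satisfaction → reverse-score.
reversed = (0+6) − raw = 6 − raw.
  item 1: 6 − 1 = 5
  item 2: 6 − 0 = 6
  item 3: 6 − 0 = 6
  item 4: 0
  item 5: 0
  item 6: 6 − 0 = 6
Total = 5 + 6 + 6 + 0 + 0 + 6 = 23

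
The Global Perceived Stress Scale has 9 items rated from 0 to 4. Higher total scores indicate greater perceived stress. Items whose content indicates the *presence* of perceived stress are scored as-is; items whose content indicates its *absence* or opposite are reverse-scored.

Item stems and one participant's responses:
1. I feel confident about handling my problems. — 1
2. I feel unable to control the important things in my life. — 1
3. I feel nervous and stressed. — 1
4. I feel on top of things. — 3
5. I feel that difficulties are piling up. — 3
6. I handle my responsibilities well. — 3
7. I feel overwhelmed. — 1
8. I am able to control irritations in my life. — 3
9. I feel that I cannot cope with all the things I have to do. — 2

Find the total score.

14

Items 1, 4, 6, 8 describe the absence/opposite of perceived stress → reverse-score.
reversed = (0+4) − raw = 4 − raw.
  item 1: 4 − 1 = 3
  item 2: 1
  item 3: 1
  item 4: 4 − 3 = 1
  item 5: 3
  item 6: 4 − 3 = 1
  item 7: 1
  item 8: 4 − 3 = 1
  item 9: 2
Total = 3 + 1 + 1 + 1 + 3 + 1 + 1 + 1 + 2 = 14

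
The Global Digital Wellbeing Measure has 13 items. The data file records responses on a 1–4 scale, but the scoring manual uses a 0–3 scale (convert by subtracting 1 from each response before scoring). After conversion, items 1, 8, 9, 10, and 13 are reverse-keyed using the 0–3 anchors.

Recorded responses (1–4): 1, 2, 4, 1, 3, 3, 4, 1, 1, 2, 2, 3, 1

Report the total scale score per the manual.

Convert to 0–3: 0, 1, 3, 0, 2, 2, 3, 0, 0, 1, 1, 2, 0
Reverse-coded (reverse-coded value = 3 − response):
  item 1: 3 − 0 = 3
  item 8: 3 − 0 = 3
  item 9: 3 − 0 = 3
  item 10: 3 − 1 = 2
  item 13: 3 − 0 = 3
Scored: 3, 1, 3, 0, 2, 2, 3, 3, 3, 2, 1, 2, 3
Total = 28

28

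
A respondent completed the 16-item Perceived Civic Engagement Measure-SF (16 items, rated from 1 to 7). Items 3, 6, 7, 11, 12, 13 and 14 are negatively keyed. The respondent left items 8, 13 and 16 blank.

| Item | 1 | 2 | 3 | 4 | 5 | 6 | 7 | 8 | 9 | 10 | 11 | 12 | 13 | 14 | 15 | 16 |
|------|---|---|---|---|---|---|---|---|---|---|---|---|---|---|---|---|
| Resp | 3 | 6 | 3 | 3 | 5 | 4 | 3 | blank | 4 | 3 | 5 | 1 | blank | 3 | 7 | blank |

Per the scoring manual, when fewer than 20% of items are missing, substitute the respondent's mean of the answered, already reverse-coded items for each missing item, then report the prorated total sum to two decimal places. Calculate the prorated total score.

73.85

Reverse-coded (reversed = (1+7) − raw = 8 − raw):
  item 3: 8 − 3 = 5
  item 6: 8 − 4 = 4
  item 7: 8 − 3 = 5
  item 11: 8 − 5 = 3
  item 12: 8 − 1 = 7
  item 14: 8 − 3 = 5
Completed scored items (13 of 16): 3, 6, 5, 3, 5, 4, 5, 4, 3, 3, 7, 5, 7; sum = 60.
Person mean = 60 / 13 ≈ 4.6154
Prorated total = (60 / 13) × 16 = 73.85 (to 2 dp)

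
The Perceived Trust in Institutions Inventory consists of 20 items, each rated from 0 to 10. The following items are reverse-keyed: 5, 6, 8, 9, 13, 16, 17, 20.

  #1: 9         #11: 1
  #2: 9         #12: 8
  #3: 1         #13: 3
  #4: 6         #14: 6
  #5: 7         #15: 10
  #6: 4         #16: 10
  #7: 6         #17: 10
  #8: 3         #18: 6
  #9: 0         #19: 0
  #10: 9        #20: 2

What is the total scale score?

112

Raw sum = 110. Reverse-keyed items: 5, 6, 8, 9, 13, 16, 17, 20; their raw sum = 39.
Each reversal replaces raw with 10 − raw, changing the total by 10 − 2·raw per item.
Total = 110 + 8·10 − 2·39 = 110 + 80 − 78 = 112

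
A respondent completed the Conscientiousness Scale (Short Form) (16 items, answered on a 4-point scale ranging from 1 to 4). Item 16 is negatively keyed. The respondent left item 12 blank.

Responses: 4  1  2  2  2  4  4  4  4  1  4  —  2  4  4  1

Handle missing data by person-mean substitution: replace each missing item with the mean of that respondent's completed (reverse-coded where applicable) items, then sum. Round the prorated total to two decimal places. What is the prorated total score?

Reverse-coded (on a 1–4 scale, reversed = 5 − raw):
  item 16: 5 − 1 = 4
Completed scored items (15 of 16): 4, 1, 2, 2, 2, 4, 4, 4, 4, 1, 4, 2, 4, 4, 4; sum = 46.
Person mean = 46 / 15 ≈ 3.0667
Prorated total = (46 / 15) × 16 = 49.07 (to 2 dp)

49.07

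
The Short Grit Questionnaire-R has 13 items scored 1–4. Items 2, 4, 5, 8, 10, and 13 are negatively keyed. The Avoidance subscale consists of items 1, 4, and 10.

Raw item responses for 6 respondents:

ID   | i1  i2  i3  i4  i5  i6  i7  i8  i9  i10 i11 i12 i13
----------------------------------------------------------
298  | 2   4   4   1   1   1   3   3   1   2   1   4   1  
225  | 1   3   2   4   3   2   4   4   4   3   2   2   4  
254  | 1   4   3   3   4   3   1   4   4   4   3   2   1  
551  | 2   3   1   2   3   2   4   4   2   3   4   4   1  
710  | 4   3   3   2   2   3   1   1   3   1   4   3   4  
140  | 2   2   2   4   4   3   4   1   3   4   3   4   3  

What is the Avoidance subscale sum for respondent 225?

4

Respondent 225 raw: 1, 3, 2, 4, 3, 2, 4, 4, 4, 3, 2, 2, 4.
Avoidance items: 1, 4, 10.
Reverse-coded (reversed = (1+4) − raw = 5 − raw):
  item 1: 1
  item 4: 5 − 4 = 1
  item 10: 5 − 3 = 2
Sum = 1 + 1 + 2 = 4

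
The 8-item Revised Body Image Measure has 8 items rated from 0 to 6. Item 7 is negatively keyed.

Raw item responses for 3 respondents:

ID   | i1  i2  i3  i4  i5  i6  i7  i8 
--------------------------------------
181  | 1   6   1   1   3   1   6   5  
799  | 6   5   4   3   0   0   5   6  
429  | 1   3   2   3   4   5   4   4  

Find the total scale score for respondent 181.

18

Respondent 181 raw: 1, 6, 1, 1, 3, 1, 6, 5.
Reverse-coded (reversed = (0+6) − raw = 6 − raw):
  item 1: 1
  item 2: 6
  item 3: 1
  item 4: 1
  item 5: 3
  item 6: 1
  item 7: 6 − 6 = 0
  item 8: 5
Sum = 1 + 6 + 1 + 1 + 3 + 1 + 0 + 5 = 18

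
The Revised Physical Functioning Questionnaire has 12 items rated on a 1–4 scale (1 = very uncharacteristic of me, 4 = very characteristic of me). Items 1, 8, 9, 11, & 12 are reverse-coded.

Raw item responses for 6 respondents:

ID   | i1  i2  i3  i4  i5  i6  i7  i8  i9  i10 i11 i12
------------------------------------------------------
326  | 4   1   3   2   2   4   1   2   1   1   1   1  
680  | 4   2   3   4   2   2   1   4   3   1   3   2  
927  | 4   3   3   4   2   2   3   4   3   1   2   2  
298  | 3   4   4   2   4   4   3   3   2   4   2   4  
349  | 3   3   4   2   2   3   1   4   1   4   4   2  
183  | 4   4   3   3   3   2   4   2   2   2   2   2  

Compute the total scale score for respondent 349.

30

Respondent 349 raw: 3, 3, 4, 2, 2, 3, 1, 4, 1, 4, 4, 2.
Reverse-coded (on a 1–4 scale, reversed = 5 − raw):
  item 1: 5 − 3 = 2
  item 2: 3
  item 3: 4
  item 4: 2
  item 5: 2
  item 6: 3
  item 7: 1
  item 8: 5 − 4 = 1
  item 9: 5 − 1 = 4
  item 10: 4
  item 11: 5 − 4 = 1
  item 12: 5 − 2 = 3
Sum = 2 + 3 + 4 + 2 + 2 + 3 + 1 + 1 + 4 + 4 + 1 + 3 = 30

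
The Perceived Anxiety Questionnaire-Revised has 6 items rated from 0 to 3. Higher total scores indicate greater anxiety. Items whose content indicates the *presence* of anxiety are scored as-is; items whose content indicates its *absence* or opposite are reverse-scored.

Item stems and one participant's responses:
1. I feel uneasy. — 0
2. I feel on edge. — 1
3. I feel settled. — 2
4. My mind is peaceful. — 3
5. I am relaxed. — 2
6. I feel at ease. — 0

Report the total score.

Items 3, 4, 5, 6 describe the absence/opposite of anxiety → reverse-score.
reverse-coded value = 3 − response.
  item 1: 0
  item 2: 1
  item 3: 3 − 2 = 1
  item 4: 3 − 3 = 0
  item 5: 3 − 2 = 1
  item 6: 3 − 0 = 3
Total = 0 + 1 + 1 + 0 + 1 + 3 = 6

6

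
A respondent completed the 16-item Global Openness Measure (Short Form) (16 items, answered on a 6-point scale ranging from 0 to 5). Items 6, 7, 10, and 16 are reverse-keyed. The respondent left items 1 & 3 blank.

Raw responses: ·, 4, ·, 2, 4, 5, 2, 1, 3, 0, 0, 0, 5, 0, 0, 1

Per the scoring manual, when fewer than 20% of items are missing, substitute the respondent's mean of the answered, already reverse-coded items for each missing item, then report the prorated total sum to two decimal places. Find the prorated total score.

35.43

Reverse-coded (on a 0–5 scale, reversed = 5 − raw):
  item 6: 5 − 5 = 0
  item 7: 5 − 2 = 3
  item 10: 5 − 0 = 5
  item 16: 5 − 1 = 4
Completed scored items (14 of 16): 4, 2, 4, 0, 3, 1, 3, 5, 0, 0, 5, 0, 0, 4; sum = 31.
Person mean = 31 / 14 ≈ 2.2143
Prorated total = (31 / 14) × 16 = 35.43 (to 2 dp)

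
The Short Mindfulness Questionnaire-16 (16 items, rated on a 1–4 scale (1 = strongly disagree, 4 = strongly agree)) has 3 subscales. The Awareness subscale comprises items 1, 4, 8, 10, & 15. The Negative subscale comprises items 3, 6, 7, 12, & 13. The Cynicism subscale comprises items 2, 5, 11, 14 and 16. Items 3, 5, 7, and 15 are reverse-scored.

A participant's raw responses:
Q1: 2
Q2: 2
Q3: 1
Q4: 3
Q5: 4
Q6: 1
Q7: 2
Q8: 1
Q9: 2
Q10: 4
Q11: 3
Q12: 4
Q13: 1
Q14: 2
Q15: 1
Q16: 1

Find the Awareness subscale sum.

14

Awareness items: 1, 4, 8, 10, 15.
Of these, item 15 is reverse-scored; on a 1–4 scale, reversed = 5 − raw.
  item 1: 2
  item 4: 3
  item 8: 1
  item 10: 4
  item 15: 5 − 1 = 4
Sum = 2 + 3 + 1 + 4 + 4 = 14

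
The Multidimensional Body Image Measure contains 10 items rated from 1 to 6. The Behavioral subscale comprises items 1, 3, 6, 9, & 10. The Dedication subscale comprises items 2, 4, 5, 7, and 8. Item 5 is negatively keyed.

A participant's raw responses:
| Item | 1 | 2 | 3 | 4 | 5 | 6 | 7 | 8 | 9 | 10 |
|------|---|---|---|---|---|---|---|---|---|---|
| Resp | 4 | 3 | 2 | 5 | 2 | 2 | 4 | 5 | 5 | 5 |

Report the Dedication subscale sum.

Dedication items: 2, 4, 5, 7, 8.
Of these, item 5 is negatively keyed; reversed = (1+6) − raw = 7 − raw.
  item 2: 3
  item 4: 5
  item 5: 7 − 2 = 5
  item 7: 4
  item 8: 5
Sum = 3 + 5 + 5 + 4 + 5 = 22

22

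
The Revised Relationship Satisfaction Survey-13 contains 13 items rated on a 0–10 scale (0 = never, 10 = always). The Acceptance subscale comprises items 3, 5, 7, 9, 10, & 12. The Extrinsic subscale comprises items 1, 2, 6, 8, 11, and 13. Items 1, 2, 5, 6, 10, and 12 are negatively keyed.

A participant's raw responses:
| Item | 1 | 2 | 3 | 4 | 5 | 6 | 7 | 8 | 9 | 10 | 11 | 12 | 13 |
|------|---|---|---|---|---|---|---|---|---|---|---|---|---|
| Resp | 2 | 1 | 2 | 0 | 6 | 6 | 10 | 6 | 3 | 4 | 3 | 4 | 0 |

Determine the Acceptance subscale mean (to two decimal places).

Acceptance items: 3, 5, 7, 9, 10, 12.
Of these, items 5, 10, and 12 are negatively keyed; reverse-coded value = 10 − response.
  item 3: 2
  item 5: 10 − 6 = 4
  item 7: 10
  item 9: 3
  item 10: 10 − 4 = 6
  item 12: 10 − 4 = 6
Sum = 2 + 4 + 10 + 3 + 6 + 6 = 31
Mean = 31 / 6 = 5.17

5.17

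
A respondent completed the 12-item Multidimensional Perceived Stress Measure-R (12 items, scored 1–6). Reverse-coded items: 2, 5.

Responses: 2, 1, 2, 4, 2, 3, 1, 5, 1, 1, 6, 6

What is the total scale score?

42

Reverse-coded items use 7 − raw:
  item 2: 7 − 1 = 6
  item 5: 7 − 2 = 5
Scored items: 2, 6, 2, 4, 5, 3, 1, 5, 1, 1, 6, 6
Total = 2 + 6 + 2 + 4 + 5 + 3 + 1 + 5 + 1 + 1 + 6 + 6 = 42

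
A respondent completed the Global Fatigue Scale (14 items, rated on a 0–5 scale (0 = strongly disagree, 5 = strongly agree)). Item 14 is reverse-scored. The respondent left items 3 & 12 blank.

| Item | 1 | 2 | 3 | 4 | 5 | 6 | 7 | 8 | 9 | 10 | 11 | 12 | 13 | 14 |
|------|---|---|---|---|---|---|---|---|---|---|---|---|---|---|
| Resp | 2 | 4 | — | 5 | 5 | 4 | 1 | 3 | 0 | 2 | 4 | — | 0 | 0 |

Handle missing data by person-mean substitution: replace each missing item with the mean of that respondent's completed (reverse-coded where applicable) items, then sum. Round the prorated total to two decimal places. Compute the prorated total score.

Reverse-coded (on a 0–5 scale, reversed = 5 − raw):
  item 14: 5 − 0 = 5
Completed scored items (12 of 14): 2, 4, 5, 5, 4, 1, 3, 0, 2, 4, 0, 5; sum = 35.
Person mean = 35 / 12 ≈ 2.9167
Prorated total = (35 / 12) × 14 = 40.83 (to 2 dp)

40.83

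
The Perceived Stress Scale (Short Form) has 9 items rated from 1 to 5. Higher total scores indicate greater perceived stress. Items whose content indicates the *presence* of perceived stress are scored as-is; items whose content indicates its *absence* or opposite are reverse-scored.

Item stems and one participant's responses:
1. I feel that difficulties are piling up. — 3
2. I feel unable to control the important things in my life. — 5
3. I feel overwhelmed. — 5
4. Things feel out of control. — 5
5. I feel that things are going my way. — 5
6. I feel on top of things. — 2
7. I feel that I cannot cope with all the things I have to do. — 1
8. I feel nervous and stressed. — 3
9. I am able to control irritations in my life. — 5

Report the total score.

Items 5, 6, 9 describe the absence/opposite of perceived stress → reverse-score.
reversed = (1+5) − raw = 6 − raw.
  item 1: 3
  item 2: 5
  item 3: 5
  item 4: 5
  item 5: 6 − 5 = 1
  item 6: 6 − 2 = 4
  item 7: 1
  item 8: 3
  item 9: 6 − 5 = 1
Total = 3 + 5 + 5 + 5 + 1 + 4 + 1 + 3 + 1 = 28

28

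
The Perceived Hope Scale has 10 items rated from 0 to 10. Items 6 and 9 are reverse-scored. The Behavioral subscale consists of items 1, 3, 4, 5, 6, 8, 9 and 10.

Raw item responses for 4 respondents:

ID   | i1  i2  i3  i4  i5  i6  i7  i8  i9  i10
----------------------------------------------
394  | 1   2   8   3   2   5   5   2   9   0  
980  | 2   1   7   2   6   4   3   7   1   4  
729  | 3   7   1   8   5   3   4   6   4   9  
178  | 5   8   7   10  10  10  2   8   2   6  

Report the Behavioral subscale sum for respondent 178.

Respondent 178 raw: 5, 8, 7, 10, 10, 10, 2, 8, 2, 6.
Behavioral items: 1, 3, 4, 5, 6, 8, 9, 10.
Reverse-coded (reversed = (0+10) − raw = 10 − raw):
  item 1: 5
  item 3: 7
  item 4: 10
  item 5: 10
  item 6: 10 − 10 = 0
  item 8: 8
  item 9: 10 − 2 = 8
  item 10: 6
Sum = 5 + 7 + 10 + 10 + 0 + 8 + 8 + 6 = 54

54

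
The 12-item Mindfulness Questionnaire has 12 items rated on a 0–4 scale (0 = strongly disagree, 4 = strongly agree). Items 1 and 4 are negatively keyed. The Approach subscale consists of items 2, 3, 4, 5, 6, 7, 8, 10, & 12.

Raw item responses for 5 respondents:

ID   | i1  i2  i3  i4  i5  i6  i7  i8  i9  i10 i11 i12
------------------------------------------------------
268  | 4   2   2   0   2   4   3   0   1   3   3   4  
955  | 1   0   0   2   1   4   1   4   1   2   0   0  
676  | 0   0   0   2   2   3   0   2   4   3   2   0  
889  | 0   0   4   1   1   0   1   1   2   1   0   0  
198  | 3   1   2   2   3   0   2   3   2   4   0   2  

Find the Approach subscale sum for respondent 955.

14

Respondent 955 raw: 1, 0, 0, 2, 1, 4, 1, 4, 1, 2, 0, 0.
Approach items: 2, 3, 4, 5, 6, 7, 8, 10, 12.
Reverse-coded (on a 0–4 scale, reversed = 4 − raw):
  item 2: 0
  item 3: 0
  item 4: 4 − 2 = 2
  item 5: 1
  item 6: 4
  item 7: 1
  item 8: 4
  item 10: 2
  item 12: 0
Sum = 0 + 0 + 2 + 1 + 4 + 1 + 4 + 2 + 0 = 14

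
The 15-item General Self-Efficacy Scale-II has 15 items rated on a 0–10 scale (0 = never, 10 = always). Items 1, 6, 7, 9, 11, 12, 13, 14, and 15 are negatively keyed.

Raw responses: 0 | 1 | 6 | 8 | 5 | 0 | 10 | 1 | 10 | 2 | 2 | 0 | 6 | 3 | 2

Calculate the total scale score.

80

Reversing items 1, 6, 7, 9, 11, 12, 13, 14, and 15 with 10 − raw:
Total = (10−0) + 1 + 6 + 8 + 5 + (10−0) + (10−10) + 1 + (10−10) + 2 + (10−2) + (10−0) + (10−6) + (10−3) + (10−2)
      = 10 + 1 + 6 + 8 + 5 + 10 + 0 + 1 + 0 + 2 + 8 + 10 + 4 + 7 + 8 = 80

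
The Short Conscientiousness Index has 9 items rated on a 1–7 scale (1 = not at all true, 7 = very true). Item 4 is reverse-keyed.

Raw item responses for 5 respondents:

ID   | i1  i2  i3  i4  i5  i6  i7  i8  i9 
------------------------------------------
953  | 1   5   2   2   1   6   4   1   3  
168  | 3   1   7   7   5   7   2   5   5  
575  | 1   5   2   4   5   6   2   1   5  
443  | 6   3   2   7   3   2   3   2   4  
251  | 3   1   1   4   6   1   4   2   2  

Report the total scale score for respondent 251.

24

Respondent 251 raw: 3, 1, 1, 4, 6, 1, 4, 2, 2.
Reverse-coded (reverse-coded value = 8 − response):
  item 1: 3
  item 2: 1
  item 3: 1
  item 4: 8 − 4 = 4
  item 5: 6
  item 6: 1
  item 7: 4
  item 8: 2
  item 9: 2
Sum = 3 + 1 + 1 + 4 + 6 + 1 + 4 + 2 + 2 = 24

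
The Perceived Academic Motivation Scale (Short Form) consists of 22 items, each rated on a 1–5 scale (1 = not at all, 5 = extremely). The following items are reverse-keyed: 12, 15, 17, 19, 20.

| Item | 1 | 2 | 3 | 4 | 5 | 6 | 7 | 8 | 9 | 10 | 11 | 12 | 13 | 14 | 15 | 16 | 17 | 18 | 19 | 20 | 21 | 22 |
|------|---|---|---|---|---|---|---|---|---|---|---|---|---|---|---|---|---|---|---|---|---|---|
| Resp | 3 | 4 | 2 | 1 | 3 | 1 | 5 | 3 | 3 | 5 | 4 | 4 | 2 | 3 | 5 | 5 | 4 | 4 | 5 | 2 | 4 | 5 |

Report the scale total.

67

Reverse-keyed items use 6 − raw:
  item 12: 6 − 4 = 2
  item 15: 6 − 5 = 1
  item 17: 6 − 4 = 2
  item 19: 6 − 5 = 1
  item 20: 6 − 2 = 4
Scored items: 3, 4, 2, 1, 3, 1, 5, 3, 3, 5, 4, 2, 2, 3, 1, 5, 2, 4, 1, 4, 4, 5
Total = 3 + 4 + 2 + 1 + 3 + 1 + 5 + 3 + 3 + 5 + 4 + 2 + 2 + 3 + 1 + 5 + 2 + 4 + 1 + 4 + 4 + 5 = 67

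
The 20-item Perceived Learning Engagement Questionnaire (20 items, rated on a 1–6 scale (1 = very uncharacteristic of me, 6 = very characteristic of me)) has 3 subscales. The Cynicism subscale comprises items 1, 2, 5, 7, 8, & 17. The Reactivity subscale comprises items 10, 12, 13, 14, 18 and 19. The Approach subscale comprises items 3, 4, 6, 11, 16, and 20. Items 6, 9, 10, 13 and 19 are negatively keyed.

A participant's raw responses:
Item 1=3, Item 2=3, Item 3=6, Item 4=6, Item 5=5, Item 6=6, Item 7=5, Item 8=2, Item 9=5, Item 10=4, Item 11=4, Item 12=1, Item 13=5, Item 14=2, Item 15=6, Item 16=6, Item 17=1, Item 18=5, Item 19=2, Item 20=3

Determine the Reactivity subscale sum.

18

Reactivity items: 10, 12, 13, 14, 18, 19.
Of these, items 10, 13, & 19 are negatively keyed; reversed = (1+6) − raw = 7 − raw.
  item 10: 7 − 4 = 3
  item 12: 1
  item 13: 7 − 5 = 2
  item 14: 2
  item 18: 5
  item 19: 7 − 2 = 5
Sum = 3 + 1 + 2 + 2 + 5 + 5 = 18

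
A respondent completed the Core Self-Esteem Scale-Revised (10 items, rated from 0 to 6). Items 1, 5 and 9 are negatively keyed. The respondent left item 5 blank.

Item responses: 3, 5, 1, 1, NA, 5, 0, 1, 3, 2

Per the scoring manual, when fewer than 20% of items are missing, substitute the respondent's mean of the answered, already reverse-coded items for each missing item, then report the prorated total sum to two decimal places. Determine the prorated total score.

Reverse-coded (reversed = (0+6) − raw = 6 − raw):
  item 1: 6 − 3 = 3
  item 9: 6 − 3 = 3
Completed scored items (9 of 10): 3, 5, 1, 1, 5, 0, 1, 3, 2; sum = 21.
Person mean = 21 / 9 ≈ 2.3333
Prorated total = (21 / 9) × 10 = 23.33 (to 2 dp)

23.33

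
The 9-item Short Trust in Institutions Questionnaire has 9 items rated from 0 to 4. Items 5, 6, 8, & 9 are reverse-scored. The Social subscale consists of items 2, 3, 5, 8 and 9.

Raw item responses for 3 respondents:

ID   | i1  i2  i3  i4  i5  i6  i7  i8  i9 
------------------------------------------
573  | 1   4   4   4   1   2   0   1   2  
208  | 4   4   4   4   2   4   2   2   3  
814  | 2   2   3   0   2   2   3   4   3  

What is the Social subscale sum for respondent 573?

Respondent 573 raw: 1, 4, 4, 4, 1, 2, 0, 1, 2.
Social items: 2, 3, 5, 8, 9.
Reverse-coded (reverse-coded value = 4 − response):
  item 2: 4
  item 3: 4
  item 5: 4 − 1 = 3
  item 8: 4 − 1 = 3
  item 9: 4 − 2 = 2
Sum = 4 + 4 + 3 + 3 + 2 = 16

16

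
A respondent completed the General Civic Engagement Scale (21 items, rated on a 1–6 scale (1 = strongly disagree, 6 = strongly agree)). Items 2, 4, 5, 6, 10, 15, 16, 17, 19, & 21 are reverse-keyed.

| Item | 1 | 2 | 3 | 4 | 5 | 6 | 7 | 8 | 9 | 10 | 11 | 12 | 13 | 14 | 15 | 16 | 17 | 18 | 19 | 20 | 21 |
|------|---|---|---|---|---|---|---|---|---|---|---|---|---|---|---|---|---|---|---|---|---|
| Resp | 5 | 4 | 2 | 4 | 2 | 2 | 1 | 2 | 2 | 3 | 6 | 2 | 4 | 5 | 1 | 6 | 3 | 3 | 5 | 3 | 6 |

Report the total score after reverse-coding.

69

Raw sum = 71. Reverse-keyed items: 2, 4, 5, 6, 10, 15, 16, 17, 19, 21; their raw sum = 36.
Each reversal replaces raw with 7 − raw, changing the total by 7 − 2·raw per item.
Total = 71 + 10·7 − 2·36 = 71 + 70 − 72 = 69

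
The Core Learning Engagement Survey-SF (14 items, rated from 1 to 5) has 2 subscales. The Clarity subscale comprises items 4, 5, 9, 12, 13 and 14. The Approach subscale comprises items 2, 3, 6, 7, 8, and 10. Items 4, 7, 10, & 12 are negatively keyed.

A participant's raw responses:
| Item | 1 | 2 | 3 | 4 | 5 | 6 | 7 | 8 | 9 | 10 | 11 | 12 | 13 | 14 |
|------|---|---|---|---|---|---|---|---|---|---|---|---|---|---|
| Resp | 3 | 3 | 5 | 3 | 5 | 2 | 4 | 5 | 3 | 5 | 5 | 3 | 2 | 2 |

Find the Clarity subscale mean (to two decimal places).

Clarity items: 4, 5, 9, 12, 13, 14.
Of these, items 4 and 12 are negatively keyed; reversed = (1+5) − raw = 6 − raw.
  item 4: 6 − 3 = 3
  item 5: 5
  item 9: 3
  item 12: 6 − 3 = 3
  item 13: 2
  item 14: 2
Sum = 3 + 5 + 3 + 3 + 2 + 2 = 18
Mean = 18 / 6 = 3.00

3.00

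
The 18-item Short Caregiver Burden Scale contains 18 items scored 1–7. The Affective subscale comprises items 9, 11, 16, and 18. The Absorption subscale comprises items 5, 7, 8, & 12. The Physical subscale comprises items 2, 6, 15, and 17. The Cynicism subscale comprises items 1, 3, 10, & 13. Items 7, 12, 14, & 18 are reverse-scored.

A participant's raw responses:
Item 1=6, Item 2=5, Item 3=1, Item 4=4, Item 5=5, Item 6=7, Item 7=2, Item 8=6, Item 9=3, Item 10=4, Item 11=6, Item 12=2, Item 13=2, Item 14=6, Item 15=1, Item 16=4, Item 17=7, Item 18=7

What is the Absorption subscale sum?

23

Absorption items: 5, 7, 8, 12.
Of these, items 7 & 12 are reverse-scored; reverse-coded value = 8 − response.
  item 5: 5
  item 7: 8 − 2 = 6
  item 8: 6
  item 12: 8 − 2 = 6
Sum = 5 + 6 + 6 + 6 = 23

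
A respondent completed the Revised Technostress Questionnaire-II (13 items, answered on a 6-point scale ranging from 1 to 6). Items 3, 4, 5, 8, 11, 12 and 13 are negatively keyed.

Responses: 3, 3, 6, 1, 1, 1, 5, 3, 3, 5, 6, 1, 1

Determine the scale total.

50

Raw sum = 39. Negatively keyed items: 3, 4, 5, 8, 11, 12, 13; their raw sum = 19.
Each reversal replaces raw with 7 − raw, changing the total by 7 − 2·raw per item.
Total = 39 + 7·7 − 2·19 = 39 + 49 − 38 = 50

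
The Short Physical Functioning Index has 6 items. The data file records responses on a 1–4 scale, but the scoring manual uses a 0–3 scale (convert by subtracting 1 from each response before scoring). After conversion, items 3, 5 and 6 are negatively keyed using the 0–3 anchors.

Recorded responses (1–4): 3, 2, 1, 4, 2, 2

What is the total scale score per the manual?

Convert to 0–3: 2, 1, 0, 3, 1, 1
Reverse-coded (reversed = (0+3) − raw = 3 − raw):
  item 3: 3 − 0 = 3
  item 5: 3 − 1 = 2
  item 6: 3 − 1 = 2
Scored: 2, 1, 3, 3, 2, 2
Total = 13

13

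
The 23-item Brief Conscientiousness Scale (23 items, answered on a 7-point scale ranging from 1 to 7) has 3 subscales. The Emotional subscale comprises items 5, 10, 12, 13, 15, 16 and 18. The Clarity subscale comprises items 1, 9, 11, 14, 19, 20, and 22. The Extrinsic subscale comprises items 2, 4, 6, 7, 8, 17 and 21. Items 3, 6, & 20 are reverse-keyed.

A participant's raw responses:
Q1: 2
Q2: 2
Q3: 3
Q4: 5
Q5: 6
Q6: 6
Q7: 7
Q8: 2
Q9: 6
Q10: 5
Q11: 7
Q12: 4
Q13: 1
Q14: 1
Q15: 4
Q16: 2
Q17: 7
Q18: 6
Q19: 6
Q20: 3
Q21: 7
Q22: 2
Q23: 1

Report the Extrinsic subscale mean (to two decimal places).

Extrinsic items: 2, 4, 6, 7, 8, 17, 21.
Of these, item 6 is reverse-keyed; on a 1–7 scale, reversed = 8 − raw.
  item 2: 2
  item 4: 5
  item 6: 8 − 6 = 2
  item 7: 7
  item 8: 2
  item 17: 7
  item 21: 7
Sum = 2 + 5 + 2 + 7 + 2 + 7 + 7 = 32
Mean = 32 / 7 = 4.57

4.57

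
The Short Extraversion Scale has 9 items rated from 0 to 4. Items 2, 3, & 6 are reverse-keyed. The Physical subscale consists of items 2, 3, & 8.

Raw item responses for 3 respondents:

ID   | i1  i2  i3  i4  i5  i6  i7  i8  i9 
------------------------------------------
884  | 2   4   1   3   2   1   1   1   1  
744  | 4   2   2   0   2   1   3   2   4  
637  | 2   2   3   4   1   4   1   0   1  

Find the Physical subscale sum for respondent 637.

Respondent 637 raw: 2, 2, 3, 4, 1, 4, 1, 0, 1.
Physical items: 2, 3, 8.
Reverse-coded (reverse-coded value = 4 − response):
  item 2: 4 − 2 = 2
  item 3: 4 − 3 = 1
  item 8: 0
Sum = 2 + 1 + 0 = 3

3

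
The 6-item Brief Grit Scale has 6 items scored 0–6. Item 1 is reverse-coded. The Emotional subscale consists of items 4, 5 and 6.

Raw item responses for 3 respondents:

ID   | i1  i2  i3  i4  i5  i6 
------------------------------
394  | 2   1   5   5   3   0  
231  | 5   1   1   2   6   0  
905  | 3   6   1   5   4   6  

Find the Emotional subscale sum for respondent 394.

Respondent 394 raw: 2, 1, 5, 5, 3, 0.
Emotional items: 4, 5, 6.
Reverse-coded (reverse-coded value = 6 − response):
  item 4: 5
  item 5: 3
  item 6: 0
Sum = 5 + 3 + 0 = 8

8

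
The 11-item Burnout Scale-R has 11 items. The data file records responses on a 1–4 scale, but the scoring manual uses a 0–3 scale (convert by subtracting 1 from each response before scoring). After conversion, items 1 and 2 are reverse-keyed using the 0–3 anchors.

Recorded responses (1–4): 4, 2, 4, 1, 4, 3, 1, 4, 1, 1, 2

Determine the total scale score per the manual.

14

Convert to 0–3: 3, 1, 3, 0, 3, 2, 0, 3, 0, 0, 1
Reverse-coded (reversed = (0+3) − raw = 3 − raw):
  item 1: 3 − 3 = 0
  item 2: 3 − 1 = 2
Scored: 0, 2, 3, 0, 3, 2, 0, 3, 0, 0, 1
Total = 14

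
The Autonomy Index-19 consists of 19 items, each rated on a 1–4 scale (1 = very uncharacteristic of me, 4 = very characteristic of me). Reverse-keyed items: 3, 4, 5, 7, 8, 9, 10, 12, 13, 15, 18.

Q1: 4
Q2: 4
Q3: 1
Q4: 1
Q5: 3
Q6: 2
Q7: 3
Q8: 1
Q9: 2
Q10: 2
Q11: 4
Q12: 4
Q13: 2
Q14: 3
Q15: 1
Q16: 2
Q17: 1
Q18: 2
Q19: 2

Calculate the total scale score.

Reverse-keyed items use 5 − raw:
  item 3: 5 − 1 = 4
  item 4: 5 − 1 = 4
  item 5: 5 − 3 = 2
  item 7: 5 − 3 = 2
  item 8: 5 − 1 = 4
  item 9: 5 − 2 = 3
  item 10: 5 − 2 = 3
  item 12: 5 − 4 = 1
  item 13: 5 − 2 = 3
  item 15: 5 − 1 = 4
  item 18: 5 − 2 = 3
Scored responses: 4, 4, 4, 4, 2, 2, 2, 4, 3, 3, 4, 1, 3, 3, 4, 2, 1, 3, 2
Total = 4 + 4 + 4 + 4 + 2 + 2 + 2 + 4 + 3 + 3 + 4 + 1 + 3 + 3 + 4 + 2 + 1 + 3 + 2 = 55

55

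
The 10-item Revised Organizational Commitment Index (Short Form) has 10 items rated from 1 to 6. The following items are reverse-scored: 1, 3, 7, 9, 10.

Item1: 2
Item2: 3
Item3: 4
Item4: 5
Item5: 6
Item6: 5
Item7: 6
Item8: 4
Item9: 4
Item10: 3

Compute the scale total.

Reverse-coded items (reverse-coded value = 7 − response):
  item 1: 7 − 2 = 5
  item 3: 7 − 4 = 3
  item 7: 7 − 6 = 1
  item 9: 7 − 4 = 3
  item 10: 7 − 3 = 4
After reverse-coding: 5, 3, 3, 5, 6, 5, 1, 4, 3, 4
Total = 5 + 3 + 3 + 5 + 6 + 5 + 1 + 4 + 3 + 4 = 39

39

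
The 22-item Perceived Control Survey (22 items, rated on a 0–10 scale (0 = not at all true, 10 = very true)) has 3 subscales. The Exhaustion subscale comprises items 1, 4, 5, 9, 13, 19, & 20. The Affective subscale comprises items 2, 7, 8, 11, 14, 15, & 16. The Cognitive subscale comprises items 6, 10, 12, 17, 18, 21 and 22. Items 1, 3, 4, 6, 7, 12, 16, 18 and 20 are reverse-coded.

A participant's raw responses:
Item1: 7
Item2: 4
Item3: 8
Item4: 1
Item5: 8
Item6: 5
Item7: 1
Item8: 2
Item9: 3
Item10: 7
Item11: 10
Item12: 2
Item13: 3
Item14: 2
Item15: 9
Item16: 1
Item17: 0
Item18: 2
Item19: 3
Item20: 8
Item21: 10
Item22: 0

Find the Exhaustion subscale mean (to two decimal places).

Exhaustion items: 1, 4, 5, 9, 13, 19, 20.
Of these, items 1, 4 and 20 are reverse-coded; on a 0–10 scale, reversed = 10 − raw.
  item 1: 10 − 7 = 3
  item 4: 10 − 1 = 9
  item 5: 8
  item 9: 3
  item 13: 3
  item 19: 3
  item 20: 10 − 8 = 2
Sum = 3 + 9 + 8 + 3 + 3 + 3 + 2 = 31
Mean = 31 / 7 = 4.43

4.43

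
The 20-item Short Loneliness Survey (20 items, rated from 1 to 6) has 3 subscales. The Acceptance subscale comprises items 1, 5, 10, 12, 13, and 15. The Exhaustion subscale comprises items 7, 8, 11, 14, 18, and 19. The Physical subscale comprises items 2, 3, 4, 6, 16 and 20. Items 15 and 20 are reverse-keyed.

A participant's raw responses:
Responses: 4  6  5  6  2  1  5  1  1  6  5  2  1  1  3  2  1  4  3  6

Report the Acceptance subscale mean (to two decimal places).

Acceptance items: 1, 5, 10, 12, 13, 15.
Of these, item 15 is reverse-keyed; reverse-coded value = 7 − response.
  item 1: 4
  item 5: 2
  item 10: 6
  item 12: 2
  item 13: 1
  item 15: 7 − 3 = 4
Sum = 4 + 2 + 6 + 2 + 1 + 4 = 19
Mean = 19 / 6 = 3.17

3.17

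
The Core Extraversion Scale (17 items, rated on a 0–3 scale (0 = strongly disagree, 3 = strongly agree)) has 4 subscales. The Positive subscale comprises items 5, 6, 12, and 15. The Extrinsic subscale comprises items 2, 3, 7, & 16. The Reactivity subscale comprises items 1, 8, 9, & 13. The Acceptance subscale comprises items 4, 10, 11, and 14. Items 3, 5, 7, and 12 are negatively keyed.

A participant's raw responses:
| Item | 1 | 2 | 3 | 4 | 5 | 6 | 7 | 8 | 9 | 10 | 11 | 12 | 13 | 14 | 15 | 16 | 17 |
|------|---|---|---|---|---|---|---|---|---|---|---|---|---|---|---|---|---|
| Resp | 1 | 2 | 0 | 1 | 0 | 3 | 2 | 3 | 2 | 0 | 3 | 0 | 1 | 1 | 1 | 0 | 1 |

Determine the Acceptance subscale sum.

Acceptance items: 4, 10, 11, 14.
  item 4: 1
  item 10: 0
  item 11: 3
  item 14: 1
Sum = 1 + 0 + 3 + 1 = 5

5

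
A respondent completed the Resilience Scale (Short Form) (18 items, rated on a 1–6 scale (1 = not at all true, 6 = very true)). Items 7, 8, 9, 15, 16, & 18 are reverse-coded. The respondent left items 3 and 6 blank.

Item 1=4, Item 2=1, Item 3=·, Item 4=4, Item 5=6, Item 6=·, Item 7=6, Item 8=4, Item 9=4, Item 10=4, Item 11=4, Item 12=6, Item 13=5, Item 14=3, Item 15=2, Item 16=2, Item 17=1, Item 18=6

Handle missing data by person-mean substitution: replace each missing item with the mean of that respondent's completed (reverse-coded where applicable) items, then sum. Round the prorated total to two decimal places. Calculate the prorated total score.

63.00

Reverse-coded (on a 1–6 scale, reversed = 7 − raw):
  item 7: 7 − 6 = 1
  item 8: 7 − 4 = 3
  item 9: 7 − 4 = 3
  item 15: 7 − 2 = 5
  item 16: 7 − 2 = 5
  item 18: 7 − 6 = 1
Completed scored items (16 of 18): 4, 1, 4, 6, 1, 3, 3, 4, 4, 6, 5, 3, 5, 5, 1, 1; sum = 56.
Person mean = 56 / 16 ≈ 3.5000
Prorated total = (56 / 16) × 18 = 63.00 (to 2 dp)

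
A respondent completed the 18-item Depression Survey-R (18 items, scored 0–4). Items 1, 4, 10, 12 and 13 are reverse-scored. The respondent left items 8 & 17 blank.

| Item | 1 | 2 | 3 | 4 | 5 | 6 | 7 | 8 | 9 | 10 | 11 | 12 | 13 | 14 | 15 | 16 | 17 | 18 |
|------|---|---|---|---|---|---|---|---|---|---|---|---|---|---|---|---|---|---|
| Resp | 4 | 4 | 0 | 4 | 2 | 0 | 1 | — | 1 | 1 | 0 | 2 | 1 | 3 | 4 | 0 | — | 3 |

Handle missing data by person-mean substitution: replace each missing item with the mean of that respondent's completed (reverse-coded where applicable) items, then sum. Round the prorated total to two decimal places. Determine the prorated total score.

Reverse-coded (reversed = (0+4) − raw = 4 − raw):
  item 1: 4 − 4 = 0
  item 4: 4 − 4 = 0
  item 10: 4 − 1 = 3
  item 12: 4 − 2 = 2
  item 13: 4 − 1 = 3
Completed scored items (16 of 18): 0, 4, 0, 0, 2, 0, 1, 1, 3, 0, 2, 3, 3, 4, 0, 3; sum = 26.
Person mean = 26 / 16 ≈ 1.6250
Prorated total = (26 / 16) × 18 = 29.25 (to 2 dp)

29.25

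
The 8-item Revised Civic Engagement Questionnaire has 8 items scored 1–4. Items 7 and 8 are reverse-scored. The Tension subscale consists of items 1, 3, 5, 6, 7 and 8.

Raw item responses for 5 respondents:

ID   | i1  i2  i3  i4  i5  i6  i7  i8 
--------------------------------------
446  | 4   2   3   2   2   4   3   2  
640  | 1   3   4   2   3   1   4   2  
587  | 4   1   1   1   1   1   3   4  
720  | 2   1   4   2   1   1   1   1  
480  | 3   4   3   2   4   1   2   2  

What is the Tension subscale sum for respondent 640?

Respondent 640 raw: 1, 3, 4, 2, 3, 1, 4, 2.
Tension items: 1, 3, 5, 6, 7, 8.
Reverse-coded (on a 1–4 scale, reversed = 5 − raw):
  item 1: 1
  item 3: 4
  item 5: 3
  item 6: 1
  item 7: 5 − 4 = 1
  item 8: 5 − 2 = 3
Sum = 1 + 4 + 3 + 1 + 1 + 3 = 13

13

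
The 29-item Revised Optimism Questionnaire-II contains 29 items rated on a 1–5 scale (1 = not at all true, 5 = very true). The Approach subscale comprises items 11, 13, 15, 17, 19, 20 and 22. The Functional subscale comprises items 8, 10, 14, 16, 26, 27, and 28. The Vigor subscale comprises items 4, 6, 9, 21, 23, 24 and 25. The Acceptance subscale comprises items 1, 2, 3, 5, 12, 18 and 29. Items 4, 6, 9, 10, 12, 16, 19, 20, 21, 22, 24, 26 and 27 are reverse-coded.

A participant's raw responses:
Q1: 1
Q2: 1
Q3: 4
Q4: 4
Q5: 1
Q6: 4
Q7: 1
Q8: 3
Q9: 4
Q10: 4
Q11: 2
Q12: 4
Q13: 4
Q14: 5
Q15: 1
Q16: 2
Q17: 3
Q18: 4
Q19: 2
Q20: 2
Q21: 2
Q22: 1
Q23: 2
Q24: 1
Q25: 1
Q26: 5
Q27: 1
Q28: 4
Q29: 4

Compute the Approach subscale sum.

Approach items: 11, 13, 15, 17, 19, 20, 22.
Of these, items 19, 20 and 22 are reverse-coded; reversed = (1+5) − raw = 6 − raw.
  item 11: 2
  item 13: 4
  item 15: 1
  item 17: 3
  item 19: 6 − 2 = 4
  item 20: 6 − 2 = 4
  item 22: 6 − 1 = 5
Sum = 2 + 4 + 1 + 3 + 4 + 4 + 5 = 23

23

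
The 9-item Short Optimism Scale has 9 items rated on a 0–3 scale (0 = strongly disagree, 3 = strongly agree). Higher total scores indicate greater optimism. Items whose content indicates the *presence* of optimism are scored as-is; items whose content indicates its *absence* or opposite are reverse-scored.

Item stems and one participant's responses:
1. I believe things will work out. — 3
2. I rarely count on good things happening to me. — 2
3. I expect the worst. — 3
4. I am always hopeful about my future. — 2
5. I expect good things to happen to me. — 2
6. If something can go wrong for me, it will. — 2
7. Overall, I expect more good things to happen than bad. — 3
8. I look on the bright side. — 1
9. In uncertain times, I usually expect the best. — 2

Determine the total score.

Items 2, 3, 6 describe the absence/opposite of optimism → reverse-score.
on a 0–3 scale, reversed = 3 − raw.
  item 1: 3
  item 2: 3 − 2 = 1
  item 3: 3 − 3 = 0
  item 4: 2
  item 5: 2
  item 6: 3 − 2 = 1
  item 7: 3
  item 8: 1
  item 9: 2
Total = 3 + 1 + 0 + 2 + 2 + 1 + 3 + 1 + 2 = 15

15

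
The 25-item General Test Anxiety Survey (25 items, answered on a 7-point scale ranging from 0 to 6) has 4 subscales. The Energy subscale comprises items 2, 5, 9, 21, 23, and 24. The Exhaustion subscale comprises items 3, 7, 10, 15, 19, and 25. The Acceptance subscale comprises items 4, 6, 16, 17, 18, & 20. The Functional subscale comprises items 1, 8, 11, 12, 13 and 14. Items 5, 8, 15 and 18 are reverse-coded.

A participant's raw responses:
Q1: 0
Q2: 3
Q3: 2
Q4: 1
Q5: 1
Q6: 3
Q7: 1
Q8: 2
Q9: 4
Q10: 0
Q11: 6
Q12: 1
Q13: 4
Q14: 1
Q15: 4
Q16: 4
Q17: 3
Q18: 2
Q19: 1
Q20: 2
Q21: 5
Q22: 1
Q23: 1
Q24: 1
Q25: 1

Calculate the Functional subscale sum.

16

Functional items: 1, 8, 11, 12, 13, 14.
Of these, item 8 is reverse-coded; on a 0–6 scale, reversed = 6 − raw.
  item 1: 0
  item 8: 6 − 2 = 4
  item 11: 6
  item 12: 1
  item 13: 4
  item 14: 1
Sum = 0 + 4 + 6 + 1 + 4 + 1 = 16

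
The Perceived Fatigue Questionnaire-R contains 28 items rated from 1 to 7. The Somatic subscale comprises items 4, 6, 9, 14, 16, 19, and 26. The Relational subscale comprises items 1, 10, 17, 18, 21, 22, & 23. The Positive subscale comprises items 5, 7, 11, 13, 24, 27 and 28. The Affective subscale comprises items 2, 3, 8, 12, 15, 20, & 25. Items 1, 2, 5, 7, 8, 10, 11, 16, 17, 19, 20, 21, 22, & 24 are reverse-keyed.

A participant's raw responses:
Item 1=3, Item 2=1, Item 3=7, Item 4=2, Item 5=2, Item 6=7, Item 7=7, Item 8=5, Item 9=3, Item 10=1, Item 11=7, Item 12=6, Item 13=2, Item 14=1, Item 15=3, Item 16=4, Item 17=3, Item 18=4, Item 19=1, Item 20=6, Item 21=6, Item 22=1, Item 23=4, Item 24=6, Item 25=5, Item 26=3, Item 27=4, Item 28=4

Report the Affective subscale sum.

Affective items: 2, 3, 8, 12, 15, 20, 25.
Of these, items 2, 8 and 20 are reverse-keyed; reversed = (1+7) − raw = 8 − raw.
  item 2: 8 − 1 = 7
  item 3: 7
  item 8: 8 − 5 = 3
  item 12: 6
  item 15: 3
  item 20: 8 − 6 = 2
  item 25: 5
Sum = 7 + 7 + 3 + 6 + 3 + 2 + 5 = 33

33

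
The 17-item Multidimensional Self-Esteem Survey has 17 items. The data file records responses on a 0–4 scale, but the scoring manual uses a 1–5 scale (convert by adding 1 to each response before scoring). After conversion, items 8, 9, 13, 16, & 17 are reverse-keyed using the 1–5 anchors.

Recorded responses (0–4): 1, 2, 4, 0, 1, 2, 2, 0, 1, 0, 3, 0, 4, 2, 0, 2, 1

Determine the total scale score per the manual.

46

Convert to 1–5: 2, 3, 5, 1, 2, 3, 3, 1, 2, 1, 4, 1, 5, 3, 1, 3, 2
Reverse-coded (reverse-coded value = 6 − response):
  item 8: 6 − 1 = 5
  item 9: 6 − 2 = 4
  item 13: 6 − 5 = 1
  item 16: 6 − 3 = 3
  item 17: 6 − 2 = 4
Scored: 2, 3, 5, 1, 2, 3, 3, 5, 4, 1, 4, 1, 1, 3, 1, 3, 4
Total = 46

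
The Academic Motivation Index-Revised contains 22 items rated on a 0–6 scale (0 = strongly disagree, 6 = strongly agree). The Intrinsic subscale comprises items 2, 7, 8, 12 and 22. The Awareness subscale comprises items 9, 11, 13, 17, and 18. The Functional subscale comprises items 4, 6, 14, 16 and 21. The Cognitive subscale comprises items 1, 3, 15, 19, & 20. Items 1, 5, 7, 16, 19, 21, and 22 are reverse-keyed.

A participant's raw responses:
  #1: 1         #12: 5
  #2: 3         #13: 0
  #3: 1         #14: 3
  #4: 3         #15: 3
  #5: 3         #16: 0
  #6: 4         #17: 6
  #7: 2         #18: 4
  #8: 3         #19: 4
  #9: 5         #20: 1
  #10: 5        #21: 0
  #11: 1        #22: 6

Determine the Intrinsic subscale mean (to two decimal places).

3.00

Intrinsic items: 2, 7, 8, 12, 22.
Of these, items 7 and 22 are reverse-keyed; reversed = (0+6) − raw = 6 − raw.
  item 2: 3
  item 7: 6 − 2 = 4
  item 8: 3
  item 12: 5
  item 22: 6 − 6 = 0
Sum = 3 + 4 + 3 + 5 + 0 = 15
Mean = 15 / 5 = 3.00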